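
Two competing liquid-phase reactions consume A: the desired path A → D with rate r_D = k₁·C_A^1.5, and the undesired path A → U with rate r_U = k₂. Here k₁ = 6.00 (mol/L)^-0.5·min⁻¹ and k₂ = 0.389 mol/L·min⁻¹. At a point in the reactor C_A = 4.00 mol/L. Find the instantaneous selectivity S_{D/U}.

S_{D/U} = r_D/r_U = (k₁·C_A^1.5)/(k₂) = (k₁/k₂)·C_A^1.5.
= (6.00×4.000^1.5) / (0.389) = 48.00/0.3890 = 123.
Since the desired path is higher order in A, keeping C_A high (PFR or concentrated feed) favours D.

123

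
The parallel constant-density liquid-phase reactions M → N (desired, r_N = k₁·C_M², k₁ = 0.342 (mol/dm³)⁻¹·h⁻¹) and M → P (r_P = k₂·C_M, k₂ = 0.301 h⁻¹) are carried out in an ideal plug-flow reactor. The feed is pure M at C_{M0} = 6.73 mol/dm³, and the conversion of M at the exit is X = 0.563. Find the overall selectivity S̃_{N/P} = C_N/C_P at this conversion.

C_M = C_{M0}(1−X) = 2.941 mol/dm³.
Along a PFR/batch, dC_P/dC_M = −r_P/(r_N+r_P) = −k₂/(k₂+k₁·C_M).
Integrating from C_{M0} to C_M: C_P = (0.301/0.342)·ln[(0.301+0.342·6.73)/(0.301+0.342·2.94)] = 0.8801·ln(2.603/1.307) = 0.6063 mol/dm³.
Then C_N = (C_{M0}−C_M) − C_P = 3.789 − 0.6063 = 3.183 mol/dm³.
S̃_{N/P} = C_N/C_P = 3.183/0.6063 = 5.25.

5.25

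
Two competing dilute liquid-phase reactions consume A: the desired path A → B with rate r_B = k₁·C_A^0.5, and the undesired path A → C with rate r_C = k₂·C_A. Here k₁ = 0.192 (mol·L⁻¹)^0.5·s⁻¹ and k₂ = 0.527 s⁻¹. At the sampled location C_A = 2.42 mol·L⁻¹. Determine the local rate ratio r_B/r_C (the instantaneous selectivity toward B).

0.234

S_{B/C} = r_B/r_C = (k₁·C_A^0.5)/(k₂·C_A) = (k₁/k₂)·C_A^-0.5.
= (0.192×2.420^0.5) / (0.527×2.420) = 0.2987/1.275 = 0.234.
The undesired path is higher order in A, so low C_A (CSTR or dilute feed) favours B.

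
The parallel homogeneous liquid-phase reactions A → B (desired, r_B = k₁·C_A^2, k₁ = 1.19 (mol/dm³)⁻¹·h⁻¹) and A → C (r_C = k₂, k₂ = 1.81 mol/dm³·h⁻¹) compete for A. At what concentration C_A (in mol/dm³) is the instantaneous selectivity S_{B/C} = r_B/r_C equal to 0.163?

0.498 mol/dm³

S_{B/C} = (k₁/k₂)·C_A^2 ⇒ C_A = (S·k₂/k₁)^(0.5).
= (0.163×1.81/1.19)^(0.5) = (0.2479)^(0.5) = 0.498 mol/dm³.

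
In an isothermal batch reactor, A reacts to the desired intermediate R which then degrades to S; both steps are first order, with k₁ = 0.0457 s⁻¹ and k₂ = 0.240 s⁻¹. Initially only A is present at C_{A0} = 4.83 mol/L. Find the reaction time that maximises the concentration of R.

8.54 s

Setting dC_R/dt = 0 gives t_opt = ln(k₂/k₁)/(k₂−k₁).
= ln(0.240/0.0457)/(0.240−0.0457) = ln(5.252)/0.1943 = 1.659/0.1943 = 8.54 s.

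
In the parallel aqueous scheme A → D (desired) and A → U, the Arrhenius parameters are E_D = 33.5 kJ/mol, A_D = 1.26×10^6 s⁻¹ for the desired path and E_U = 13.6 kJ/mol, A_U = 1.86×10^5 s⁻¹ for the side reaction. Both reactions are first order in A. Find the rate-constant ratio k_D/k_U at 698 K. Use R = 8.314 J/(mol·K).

0.220

With equal orders, S_{D/U} = k_D/k_U = (A_D/A_U)·exp[(E_U−E_D)/(RT)].
(E_U−E_D)/(RT) = (13.6−33.5)×10³/(8.314×698) = -19900/5803 = -3.429.
k_D/k_U = (1.26×10^6/1.86×10^5)·exp(-3.429) = 6.774 × 0.03241 = 0.220.
Since E_D > E_U, raising the temperature improves selectivity toward D.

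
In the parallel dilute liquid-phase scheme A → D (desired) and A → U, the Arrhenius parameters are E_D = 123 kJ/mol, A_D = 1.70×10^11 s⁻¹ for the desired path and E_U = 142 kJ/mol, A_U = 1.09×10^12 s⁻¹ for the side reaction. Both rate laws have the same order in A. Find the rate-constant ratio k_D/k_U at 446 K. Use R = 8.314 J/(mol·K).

26.2

Since both paths have the same order in A, the concentration cancels and S_{D/U} = k_D/k_U = (A_D/A_U)·exp[(E_U−E_D)/(RT)].
(E_U−E_D)/(RT) = (142−123)×10³/(8.314×446) = 19000/3708 = 5.124.
k_D/k_U = (1.70×10^11/1.09×10^12)·exp(5.124) = 0.1560 × 168.0 = 26.2.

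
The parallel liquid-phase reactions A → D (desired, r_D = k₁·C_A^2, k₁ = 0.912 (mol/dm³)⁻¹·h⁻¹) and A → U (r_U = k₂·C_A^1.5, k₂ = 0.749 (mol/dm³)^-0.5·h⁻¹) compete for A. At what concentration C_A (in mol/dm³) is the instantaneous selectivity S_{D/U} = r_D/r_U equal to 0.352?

S_{D/U} = (k₁/k₂)·C_A^0.5 ⇒ C_A = (S·k₂/k₁)^(2).
= (0.352×0.749/0.912)^(2) = (0.2891)^(2) = 0.0836 mol/dm³.

0.0836 mol/dm³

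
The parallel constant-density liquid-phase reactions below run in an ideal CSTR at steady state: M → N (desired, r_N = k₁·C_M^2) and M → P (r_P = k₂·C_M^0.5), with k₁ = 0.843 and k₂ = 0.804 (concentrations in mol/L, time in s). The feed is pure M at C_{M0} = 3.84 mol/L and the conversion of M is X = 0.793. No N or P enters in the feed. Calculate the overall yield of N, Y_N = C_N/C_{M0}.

Exit C_M = C_{M0}(1−X) = 3.84×0.207 = 0.7949 mol/L.
A CSTR operates uniformly at the exit composition, giving r_N = 0.5326 and r_P = 0.7168 (each k·C_M^n at C_M = 0.7949).
Fraction of consumed M going to N: r_N/(r_N+r_P) = 0.4263.
C_N = 0.4263·C_{M0}·X = 0.4263×3.84×0.793 = 1.30 mol/L; Y_N = C_N/C_{M0} = 0.338.

0.338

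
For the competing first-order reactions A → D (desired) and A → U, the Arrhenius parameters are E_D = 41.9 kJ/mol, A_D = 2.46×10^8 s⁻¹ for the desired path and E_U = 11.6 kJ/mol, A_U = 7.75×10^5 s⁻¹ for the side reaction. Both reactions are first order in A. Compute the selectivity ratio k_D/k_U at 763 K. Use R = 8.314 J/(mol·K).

2.67

Since both paths have the same order in A, the concentration cancels and S_{D/U} = k_D/k_U = (A_D/A_U)·exp[(E_U−E_D)/(RT)].
(E_U−E_D)/(RT) = (11.6−41.9)×10³/(8.314×763) = -30300/6344 = -4.776.
k_D/k_U = (2.46×10^8/7.75×10^5)·exp(-4.776) = 317.4 × 0.008426 = 2.67.
Since E_D > E_U, raising the temperature improves selectivity toward D.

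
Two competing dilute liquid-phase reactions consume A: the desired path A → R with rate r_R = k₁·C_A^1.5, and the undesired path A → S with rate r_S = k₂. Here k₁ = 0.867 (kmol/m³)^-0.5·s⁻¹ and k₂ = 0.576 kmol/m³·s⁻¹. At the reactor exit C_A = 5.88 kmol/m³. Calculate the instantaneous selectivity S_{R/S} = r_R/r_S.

21.5

S_{R/S} = r_R/r_S = (k₁·C_A^1.5)/(k₂) = (k₁/k₂)·C_A^1.5.
= (0.867×5.880^1.5) / (0.576) = 12.36/0.5760 = 21.5.
Since the desired path is higher order in A, keeping C_A high (PFR or concentrated feed) favours R.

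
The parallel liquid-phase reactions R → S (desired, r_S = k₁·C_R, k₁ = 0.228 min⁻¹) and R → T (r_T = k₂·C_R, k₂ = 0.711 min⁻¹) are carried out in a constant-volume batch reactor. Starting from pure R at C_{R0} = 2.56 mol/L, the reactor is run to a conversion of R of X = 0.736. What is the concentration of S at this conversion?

0.457 mol/L

C_R = C_{R0}(1−X) = 0.6758 mol/L.
Both paths are first order in R, so the instantaneous fraction to S is constant: dC_S/d(−C_R) = k₁/(k₁+k₂) = 0.2428.
C_S = 0.2428·(C_{R0}−C_R) = 0.2428×1.884 = 0.457 mol/L.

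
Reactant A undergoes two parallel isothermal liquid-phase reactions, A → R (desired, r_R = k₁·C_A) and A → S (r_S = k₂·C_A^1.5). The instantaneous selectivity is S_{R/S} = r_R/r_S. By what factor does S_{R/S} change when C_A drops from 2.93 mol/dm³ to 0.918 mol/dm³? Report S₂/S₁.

S_{R/S} = (k₁/k₂)·C_A^-0.5, so S₂/S₁ = (C_{A,2}/C_{A,1})^-0.5.
= (0.918/2.93)^(-0.5) = (0.3133)^(-0.5) = 1.79.
Selectivity toward R rises as C_A falls — low-concentration operation is favoured.

1.79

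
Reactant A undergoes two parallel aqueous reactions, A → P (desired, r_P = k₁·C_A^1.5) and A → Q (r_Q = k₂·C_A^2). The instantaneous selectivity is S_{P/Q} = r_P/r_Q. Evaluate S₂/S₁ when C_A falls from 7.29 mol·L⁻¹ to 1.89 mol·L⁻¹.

S_{P/Q} = (k₁/k₂)·C_A^-0.5, so S₂/S₁ = (C_{A,2}/C_{A,1})^-0.5.
= (1.89/7.29)^(-0.5) = (0.2593)^(-0.5) = 1.96.
Selectivity toward P rises as C_A falls — low-concentration operation is favoured.

1.96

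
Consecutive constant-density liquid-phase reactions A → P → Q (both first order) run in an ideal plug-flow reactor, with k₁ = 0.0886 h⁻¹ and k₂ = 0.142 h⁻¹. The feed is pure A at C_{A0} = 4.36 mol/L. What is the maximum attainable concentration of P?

1.24 mol/L

Evaluating C_P at τ_opt = ln(k₂/k₁)/(k₂−k₁) gives C_{P,max}/C_{A0} = (k₁/k₂)^[k₂/(k₂−k₁)].
= (0.0886/0.142)^(0.142/(0.142−0.0886)) = (0.6239)^(2.659) = 0.2853.
C_{P,max} = 0.2853×4.36 = 1.24 mol/L.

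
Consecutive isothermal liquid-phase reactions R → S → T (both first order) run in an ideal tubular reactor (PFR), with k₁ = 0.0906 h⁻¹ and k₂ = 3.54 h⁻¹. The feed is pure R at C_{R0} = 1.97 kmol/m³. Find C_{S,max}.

0.0458 kmol/m³

For a first-order series the maximum intermediate yield is C_{S,max}/C_{R0} = (k₁/k₂)^[k₂/(k₂−k₁)].
= (0.0906/3.54)^(3.54/(3.54−0.0906)) = (0.02559)^(1.026) = 0.02324.
C_{S,max} = 0.02324×1.97 = 0.0458 kmol/m³.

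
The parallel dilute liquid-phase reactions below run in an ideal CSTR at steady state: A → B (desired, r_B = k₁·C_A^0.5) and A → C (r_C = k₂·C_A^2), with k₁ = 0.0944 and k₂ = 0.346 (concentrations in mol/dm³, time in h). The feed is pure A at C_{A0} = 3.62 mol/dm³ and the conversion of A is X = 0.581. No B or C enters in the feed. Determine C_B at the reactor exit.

Exit C_A = C_{A0}(1−X) = 3.62×0.419 = 1.517 mol/dm³.
In a CSTR the entire volume is at exit conditions, so r_B = 0.0944×1.517^0.5 = 0.1163 and r_C = 0.346×1.517^2 = 0.7960.
Fraction of consumed A going to B: r_B/(r_B+r_C) = 0.1274.
C_B = 0.1274·C_{A0}·X = 0.1274×3.62×0.581 = 0.268 mol/dm³.

0.268 mol/dm³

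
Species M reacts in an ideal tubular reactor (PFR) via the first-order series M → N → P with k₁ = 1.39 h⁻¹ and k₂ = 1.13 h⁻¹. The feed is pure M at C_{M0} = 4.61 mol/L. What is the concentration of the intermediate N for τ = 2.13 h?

0.944 mol/L

For first-order series with pure M initially, C_N(τ) = k₁C_{M0}/(k₂−k₁)·(e^(−k₁τ) − e^(−k₂τ)).
e^(−k₁τ) = e^(−1.39×2.13) = e^(−2.961) = 0.05178; e^(−k₂τ) = e^(−2.407) = 0.09009.
C_N = 1.39×4.61/(1.13−1.39) × (0.05178−0.09009) = (-24.65)×(-0.03831) = 0.9442 mol/L.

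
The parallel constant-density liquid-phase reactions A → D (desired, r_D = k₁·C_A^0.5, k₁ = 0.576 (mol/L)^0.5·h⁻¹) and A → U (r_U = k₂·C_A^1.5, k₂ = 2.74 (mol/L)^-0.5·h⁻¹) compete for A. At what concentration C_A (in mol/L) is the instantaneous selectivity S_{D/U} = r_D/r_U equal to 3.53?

0.0596 mol/L

S_{D/U} = (k₁/k₂)·C_A⁻¹ ⇒ C_A = (S·k₂/k₁)^(-1).
= (3.53×2.74/0.576)^(-1) = (16.79)^(-1) = 0.0596 mol/L.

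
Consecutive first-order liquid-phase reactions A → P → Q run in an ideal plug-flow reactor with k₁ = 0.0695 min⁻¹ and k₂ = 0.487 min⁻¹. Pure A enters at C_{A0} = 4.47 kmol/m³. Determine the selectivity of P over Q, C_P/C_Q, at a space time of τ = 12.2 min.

Solving the coupled first-order balances gives C_P(τ) = [k₁/(k₂−k₁)]·C_{A0}·(e^(−k₁τ) − e^(−k₂τ)).
e^(−k₁τ) = e^(−0.0695×12.2) = e^(−0.8479) = 0.4283; e^(−k₂τ) = e^(−5.941) = 0.002628.
C_P = 0.0695×4.47/(0.487−0.0695) × (0.4283−0.002628) = 0.7441×0.4257 = 0.3168 kmol/m³.
C_A = C_{A0}e^(−k₁τ) = 1.915 kmol/m³, so C_Q = C_{A0}−C_A−C_P = 2.239 kmol/m³; C_P/C_Q = 0.141.

0.141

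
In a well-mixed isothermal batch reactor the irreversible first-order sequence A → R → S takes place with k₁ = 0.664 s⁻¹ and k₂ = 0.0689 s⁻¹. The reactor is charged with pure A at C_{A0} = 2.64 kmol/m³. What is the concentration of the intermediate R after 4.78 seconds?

2.00 kmol/m³

The intermediate concentration in a first-order A→B→C sequence is C_R = k₁C_{A0}(e^(−k₁t) − e^(−k₂t))/(k₂−k₁).
e^(−k₁t) = e^(−0.664×4.78) = e^(−3.174) = 0.04184; e^(−k₂t) = e^(−0.3293) = 0.7194.
C_R = 0.664×2.64/(0.0689−0.664) × (0.04184−0.7194) = (-2.946)×(-0.6776) = 1.996 kmol/m³.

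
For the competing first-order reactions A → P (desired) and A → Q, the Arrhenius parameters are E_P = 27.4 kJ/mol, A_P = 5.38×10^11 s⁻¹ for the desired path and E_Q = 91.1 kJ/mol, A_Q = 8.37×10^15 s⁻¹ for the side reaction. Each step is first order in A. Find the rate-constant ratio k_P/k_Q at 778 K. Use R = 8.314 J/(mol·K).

1.22

k_P/k_Q = (A_P/A_Q)·exp[−(E_P−E_Q)/(RT)] = (A_P/A_Q)·exp[(E_Q−E_P)/(RT)].
(E_Q−E_P)/(RT) = (91.1−27.4)×10³/(8.314×778) = 63700/6468 = 9.848.
k_P/k_Q = (5.38×10^11/8.37×10^15)·exp(9.848) = 6.428×10^-5 × 18921 = 1.22.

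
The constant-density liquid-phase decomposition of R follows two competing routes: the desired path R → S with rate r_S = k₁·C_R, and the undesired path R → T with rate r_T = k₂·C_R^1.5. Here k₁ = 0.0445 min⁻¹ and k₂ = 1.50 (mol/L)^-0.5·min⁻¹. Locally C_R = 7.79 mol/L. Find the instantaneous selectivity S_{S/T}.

0.0106

S_{S/T} = r_S/r_T = (k₁·C_R)/(k₂·C_R^1.5) = (k₁/k₂)·C_R^-0.5.
= (0.0445×7.790) / (1.50×7.790^1.5) = 0.3467/32.61 = 0.0106.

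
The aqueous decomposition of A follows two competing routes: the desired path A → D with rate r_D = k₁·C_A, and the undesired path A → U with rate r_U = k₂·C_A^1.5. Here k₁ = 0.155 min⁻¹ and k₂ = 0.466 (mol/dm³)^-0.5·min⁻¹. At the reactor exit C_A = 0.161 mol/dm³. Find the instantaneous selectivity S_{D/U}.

S_{D/U} = r_D/r_U = (k₁·C_A)/(k₂·C_A^1.5) = (k₁/k₂)·C_A^-0.5.
= (0.155×0.1610) / (0.466×0.1610^1.5) = 0.02496/0.03010 = 0.829.
The undesired path is higher order in A, so low C_A (CSTR or dilute feed) favours D.

0.829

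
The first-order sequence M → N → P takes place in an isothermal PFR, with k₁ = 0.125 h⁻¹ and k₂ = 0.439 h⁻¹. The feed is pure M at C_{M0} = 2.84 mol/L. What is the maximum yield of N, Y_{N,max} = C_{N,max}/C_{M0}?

0.173

Evaluating C_N at τ_opt = ln(k₂/k₁)/(k₂−k₁) gives C_{N,max}/C_{M0} = (k₁/k₂)^[k₂/(k₂−k₁)].
= (0.125/0.439)^(0.439/(0.439−0.125)) = (0.2847)^(1.398) = 0.1727.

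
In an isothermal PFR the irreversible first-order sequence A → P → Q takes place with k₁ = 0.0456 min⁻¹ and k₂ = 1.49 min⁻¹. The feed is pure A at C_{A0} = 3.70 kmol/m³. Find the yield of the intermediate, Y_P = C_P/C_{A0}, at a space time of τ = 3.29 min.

The intermediate concentration in a first-order A→B→C sequence is C_P = k₁C_{A0}(e^(−k₁τ) − e^(−k₂τ))/(k₂−k₁).
e^(−k₁τ) = e^(−0.0456×3.29) = e^(−0.1500) = 0.8607; e^(−k₂τ) = e^(−4.902) = 0.007431.
C_P = 0.0456×3.70/(1.49−0.0456) × (0.8607−0.007431) = 0.1168×0.8533 = 0.09967 kmol/m³.
Y_P = C_P/C_{A0} = 0.09967/3.70 = 0.0269.

0.0269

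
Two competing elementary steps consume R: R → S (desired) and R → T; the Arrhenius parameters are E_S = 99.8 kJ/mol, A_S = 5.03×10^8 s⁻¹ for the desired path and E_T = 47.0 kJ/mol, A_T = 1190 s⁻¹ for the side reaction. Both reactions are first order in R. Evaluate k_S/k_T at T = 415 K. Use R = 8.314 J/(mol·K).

0.0955

k_S/k_T = (A_S/A_T)·exp[−(E_S−E_T)/(RT)] = (A_S/A_T)·exp[(E_T−E_S)/(RT)].
(E_T−E_S)/(RT) = (47.0−99.8)×10³/(8.314×415) = -52800/3450 = -15.30.
k_S/k_T = (5.03×10^8/1190)·exp(-15.30) = 4.227×10^5 × 2.259×10^-7 = 0.0955.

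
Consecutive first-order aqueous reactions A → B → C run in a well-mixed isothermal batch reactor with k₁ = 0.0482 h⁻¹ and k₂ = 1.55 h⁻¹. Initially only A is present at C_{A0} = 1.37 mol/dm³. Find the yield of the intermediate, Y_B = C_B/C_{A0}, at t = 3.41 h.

0.0271

The intermediate concentration in a first-order A→B→C sequence is C_B = k₁C_{A0}(e^(−k₁t) − e^(−k₂t))/(k₂−k₁).
e^(−k₁t) = e^(−0.0482×3.41) = e^(−0.1644) = 0.8484; e^(−k₂t) = e^(−5.286) = 0.005064.
C_B = 0.0482×1.37/(1.55−0.0482) × (0.8484−0.005064) = 0.04397×0.8434 = 0.03708 mol/dm³.
Y_B = C_B/C_{A0} = 0.03708/1.37 = 0.0271.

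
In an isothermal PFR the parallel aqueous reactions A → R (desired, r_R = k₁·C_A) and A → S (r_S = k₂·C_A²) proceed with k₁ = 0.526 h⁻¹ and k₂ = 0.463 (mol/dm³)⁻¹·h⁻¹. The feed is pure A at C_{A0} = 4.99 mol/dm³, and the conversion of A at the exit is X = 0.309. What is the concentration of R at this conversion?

C_A = C_{A0}(1−X) = 3.448 mol/dm³.
Along a PFR/batch, dC_R/dC_A = −r_R/(r_R+r_S) = −k₁/(k₁+k₂·C_A).
Integrating from C_{A0} to C_A: C_R = (0.526/0.463)·ln[(0.526+0.463·4.99)/(0.526+0.463·3.45)] = 1.136·ln(2.836/2.122) = 0.3294 mol/dm³.

0.329 mol/dm³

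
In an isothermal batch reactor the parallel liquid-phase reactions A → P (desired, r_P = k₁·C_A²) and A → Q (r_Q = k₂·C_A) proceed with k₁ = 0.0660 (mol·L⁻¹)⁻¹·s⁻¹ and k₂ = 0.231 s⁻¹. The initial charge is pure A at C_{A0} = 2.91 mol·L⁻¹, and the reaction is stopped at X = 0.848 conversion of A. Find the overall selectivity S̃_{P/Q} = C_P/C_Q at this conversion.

C_A = C_{A0}(1−X) = 0.4423 mol·L⁻¹.
Along a PFR/batch, dC_Q/dC_A = −r_Q/(r_P+r_Q) = −k₂/(k₂+k₁·C_A).
Integrating from C_{A0} to C_A: C_Q = (0.231/0.0660)·ln[(0.231+0.0660·2.91)/(0.231+0.0660·0.442)] = 3.500·ln(0.4231/0.2602) = 1.701 mol·L⁻¹.
Then C_P = (C_{A0}−C_A) − C_Q = 2.468 − 1.701 = 0.7664 mol·L⁻¹.
S̃_{P/Q} = C_P/C_Q = 0.7664/1.701 = 0.450.

0.450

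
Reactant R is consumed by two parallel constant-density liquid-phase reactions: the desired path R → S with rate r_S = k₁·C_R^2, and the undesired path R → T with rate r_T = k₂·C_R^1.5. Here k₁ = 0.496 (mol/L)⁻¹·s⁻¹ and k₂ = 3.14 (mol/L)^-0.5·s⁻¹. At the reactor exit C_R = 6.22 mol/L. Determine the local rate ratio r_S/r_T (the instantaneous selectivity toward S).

S_{S/T} = r_S/r_T = (k₁·C_R^2)/(k₂·C_R^1.5) = (k₁/k₂)·C_R^0.5.
= (0.496×6.220^2) / (3.14×6.220^1.5) = 19.19/48.71 = 0.394.
Since the desired path is higher order in R, keeping C_R high (PFR or concentrated feed) favours S.

0.394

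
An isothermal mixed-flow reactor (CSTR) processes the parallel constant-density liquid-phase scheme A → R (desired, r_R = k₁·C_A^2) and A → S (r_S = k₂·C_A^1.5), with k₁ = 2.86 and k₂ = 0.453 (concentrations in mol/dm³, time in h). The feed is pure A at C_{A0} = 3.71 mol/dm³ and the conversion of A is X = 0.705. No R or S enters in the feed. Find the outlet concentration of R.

Exit C_A = C_{A0}(1−X) = 3.71×0.295 = 1.094 mol/dm³.
A CSTR operates uniformly at the exit composition, giving r_R = 3.426 and r_S = 0.5187 (each k·C_A^n at C_A = 1.094).
Fraction of consumed A going to R: r_R/(r_R+r_S) = 0.8685.
C_R = 0.8685·C_{A0}·X = 0.8685×3.71×0.705 = 2.27 mol/dm³.

2.27 mol/dm³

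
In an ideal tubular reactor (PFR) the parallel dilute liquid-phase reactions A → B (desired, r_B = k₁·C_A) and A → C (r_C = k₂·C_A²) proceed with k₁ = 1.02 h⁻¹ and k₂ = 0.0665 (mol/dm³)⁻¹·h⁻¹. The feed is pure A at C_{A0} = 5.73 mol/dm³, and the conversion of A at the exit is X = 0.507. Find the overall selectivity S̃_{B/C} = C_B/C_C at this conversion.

C_A = C_{A0}(1−X) = 2.825 mol/dm³.
Along a PFR/batch, dC_B/dC_A = −r_B/(r_B+r_C) = −k₁/(k₁+k₂·C_A).
Integrating from C_{A0} to C_A: C_B = (1.02/0.0665)·ln[(1.02+0.0665·5.73)/(1.02+0.0665·2.82)] = 15.34·ln(1.401/1.208) = 2.276 mol/dm³.
C_C = (C_{A0}−C_A)−C_B = 0.6293 mol/dm³; S̃_{B/C} = 2.276/0.6293 = 3.62.

3.62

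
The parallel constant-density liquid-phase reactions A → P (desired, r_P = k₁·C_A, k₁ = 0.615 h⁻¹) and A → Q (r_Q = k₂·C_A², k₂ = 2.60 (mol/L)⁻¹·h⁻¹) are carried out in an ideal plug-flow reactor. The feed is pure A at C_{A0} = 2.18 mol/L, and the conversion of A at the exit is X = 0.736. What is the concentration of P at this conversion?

0.258 mol/L

C_A = C_{A0}(1−X) = 0.5755 mol/L.
Along a PFR/batch, dC_P/dC_A = −r_P/(r_P+r_Q) = −k₁/(k₁+k₂·C_A).
Integrating from C_{A0} to C_A: C_P = (0.615/2.60)·ln[(0.615+2.60·2.18)/(0.615+2.60·0.576)] = 0.2365·ln(6.283/2.111) = 0.2579 mol/L.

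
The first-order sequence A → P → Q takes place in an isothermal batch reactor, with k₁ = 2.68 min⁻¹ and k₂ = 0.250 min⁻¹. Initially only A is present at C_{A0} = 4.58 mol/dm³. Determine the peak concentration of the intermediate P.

Evaluating C_P at t_opt = ln(k₂/k₁)/(k₂−k₁) gives C_{P,max}/C_{A0} = (k₁/k₂)^[k₂/(k₂−k₁)].
= (2.68/0.250)^(0.250/(0.250−2.68)) = (10.72)^(-0.1029) = 0.7835.
C_{P,max} = 0.7835×4.58 = 3.59 mol/dm³.

3.59 mol/dm³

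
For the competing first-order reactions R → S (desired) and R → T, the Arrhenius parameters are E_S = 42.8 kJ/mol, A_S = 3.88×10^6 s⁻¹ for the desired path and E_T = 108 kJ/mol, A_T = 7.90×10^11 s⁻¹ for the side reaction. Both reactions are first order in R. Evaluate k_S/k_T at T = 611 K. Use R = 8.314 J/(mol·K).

1.84

With equal orders, S_{S/T} = k_S/k_T = (A_S/A_T)·exp[(E_T−E_S)/(RT)].
(E_T−E_S)/(RT) = (108−42.8)×10³/(8.314×611) = 65200/5080 = 12.84.
k_S/k_T = (3.88×10^6/7.90×10^11)·exp(12.84) = 4.911×10^-6 × 3.751×10^5 = 1.84.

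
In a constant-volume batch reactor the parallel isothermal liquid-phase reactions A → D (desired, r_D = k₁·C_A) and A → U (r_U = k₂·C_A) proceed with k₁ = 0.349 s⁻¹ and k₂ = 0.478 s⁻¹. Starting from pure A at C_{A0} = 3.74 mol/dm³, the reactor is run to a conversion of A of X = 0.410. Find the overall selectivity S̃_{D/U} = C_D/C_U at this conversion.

C_A = C_{A0}(1−X) = 2.207 mol/dm³.
Both paths are first order in A, so the instantaneous fraction to D is constant: dC_D/d(−C_A) = k₁/(k₁+k₂) = 0.4220.
C_D = 0.4220·(C_{A0}−C_A) = 0.4220×1.533 = 0.647 mol/dm³.
C_U = (C_{A0}−C_A)−C_D = 0.8863 mol/dm³; S̃_{D/U} = 0.6471/0.8863 = 0.730.

0.730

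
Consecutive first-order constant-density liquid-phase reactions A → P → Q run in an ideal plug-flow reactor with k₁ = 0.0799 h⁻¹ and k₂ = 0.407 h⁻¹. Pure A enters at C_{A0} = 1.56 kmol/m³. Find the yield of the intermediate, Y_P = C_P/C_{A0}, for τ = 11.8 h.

Solving the coupled first-order balances gives C_P(τ) = [k₁/(k₂−k₁)]·C_{A0}·(e^(−k₁τ) − e^(−k₂τ)).
e^(−k₁τ) = e^(−0.0799×11.8) = e^(−0.9428) = 0.3895; e^(−k₂τ) = e^(−4.803) = 0.008208.
C_P = 0.0799×1.56/(0.407−0.0799) × (0.3895−0.008208) = 0.3811×0.3813 = 0.1453 kmol/m³.
Y_P = C_P/C_{A0} = 0.1453/1.56 = 0.0931.

0.0931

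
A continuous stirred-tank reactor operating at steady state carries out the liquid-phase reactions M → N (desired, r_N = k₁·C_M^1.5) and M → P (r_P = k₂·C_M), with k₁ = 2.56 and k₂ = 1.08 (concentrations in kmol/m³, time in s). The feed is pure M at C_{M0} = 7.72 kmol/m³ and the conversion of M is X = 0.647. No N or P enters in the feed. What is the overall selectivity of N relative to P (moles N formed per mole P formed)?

3.91

Exit C_M = C_{M0}(1−X) = 7.72×0.353 = 2.725 kmol/m³.
In a CSTR the entire volume is at exit conditions, so r_N = 2.56×2.725^1.5 = 11.52 and r_P = 1.08×2.725 = 2.943.
Overall selectivity = C_N/C_P = r_Nτ/(r_Pτ) = r_N/r_P = 3.91.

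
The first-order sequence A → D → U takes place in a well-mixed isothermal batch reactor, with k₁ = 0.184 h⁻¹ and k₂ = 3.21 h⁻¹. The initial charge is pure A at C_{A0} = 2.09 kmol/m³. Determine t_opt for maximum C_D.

The intermediate peaks when r₁ = r₂, i.e. k₁e^(−k₁t) = k₂e^(−k₂t), giving t_opt = ln(k₂/k₁)/(k₂−k₁).
= ln(3.21/0.184)/(3.21−0.184) = ln(17.45)/3.026 = 2.859/3.026 = 0.945 h.

0.945 h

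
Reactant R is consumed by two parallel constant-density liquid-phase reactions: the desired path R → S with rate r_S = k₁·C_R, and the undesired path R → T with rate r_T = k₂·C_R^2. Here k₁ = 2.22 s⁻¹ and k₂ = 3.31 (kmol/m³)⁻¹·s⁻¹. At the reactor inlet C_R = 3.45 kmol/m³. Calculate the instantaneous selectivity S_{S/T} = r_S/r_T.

0.194

S_{S/T} = r_S/r_T = (k₁·C_R)/(k₂·C_R^2) = (k₁/k₂)·C_R⁻¹.
= (2.22×3.450) / (3.31×3.450^2) = 7.659/39.40 = 0.194.
The undesired path is higher order in R, so low C_R (CSTR or dilute feed) favours S.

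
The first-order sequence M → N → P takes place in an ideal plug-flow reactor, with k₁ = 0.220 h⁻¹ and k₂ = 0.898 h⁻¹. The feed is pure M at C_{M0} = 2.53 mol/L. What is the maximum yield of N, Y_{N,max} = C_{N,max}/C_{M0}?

At the optimum, C_{N,max}/C_{M0} = (k₁/k₂)^[k₂/(k₂−k₁)].
= (0.220/0.898)^(0.898/(0.898−0.220)) = (0.2450)^(1.324) = 0.1552.

0.155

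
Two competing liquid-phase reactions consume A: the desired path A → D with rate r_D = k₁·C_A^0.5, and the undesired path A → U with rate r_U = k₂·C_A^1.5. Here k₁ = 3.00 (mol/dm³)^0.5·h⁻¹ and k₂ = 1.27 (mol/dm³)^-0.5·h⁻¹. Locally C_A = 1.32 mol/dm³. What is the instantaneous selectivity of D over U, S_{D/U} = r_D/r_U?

S_{D/U} = r_D/r_U = (k₁·C_A^0.5)/(k₂·C_A^1.5) = (k₁/k₂)·C_A⁻¹.
= (3.00×1.320^0.5) / (1.27×1.320^1.5) = 3.447/1.926 = 1.79.

1.79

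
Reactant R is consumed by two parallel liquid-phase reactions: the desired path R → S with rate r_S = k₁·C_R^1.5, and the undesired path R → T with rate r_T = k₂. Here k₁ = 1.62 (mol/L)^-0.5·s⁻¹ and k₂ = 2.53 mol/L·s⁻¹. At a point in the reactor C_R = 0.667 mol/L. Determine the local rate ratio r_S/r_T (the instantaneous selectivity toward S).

0.349

S_{S/T} = r_S/r_T = (k₁·C_R^1.5)/(k₂) = (k₁/k₂)·C_R^1.5.
= (1.62×0.6670^1.5) / (2.53) = 0.8825/2.530 = 0.349.
Since the desired path is higher order in R, keeping C_R high (PFR or concentrated feed) favours S.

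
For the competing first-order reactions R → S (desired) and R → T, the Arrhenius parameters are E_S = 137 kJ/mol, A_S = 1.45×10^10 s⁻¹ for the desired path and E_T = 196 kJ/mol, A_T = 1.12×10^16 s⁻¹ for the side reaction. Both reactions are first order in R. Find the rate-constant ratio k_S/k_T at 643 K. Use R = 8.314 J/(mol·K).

k_S/k_T = (A_S/A_T)·exp[−(E_S−E_T)/(RT)] = (A_S/A_T)·exp[(E_T−E_S)/(RT)].
(E_T−E_S)/(RT) = (196−137)×10³/(8.314×643) = 59000/5346 = 11.04.
k_S/k_T = (1.45×10^10/1.12×10^16)·exp(11.04) = 1.295×10^-6 × 62099 = 0.0804.

0.0804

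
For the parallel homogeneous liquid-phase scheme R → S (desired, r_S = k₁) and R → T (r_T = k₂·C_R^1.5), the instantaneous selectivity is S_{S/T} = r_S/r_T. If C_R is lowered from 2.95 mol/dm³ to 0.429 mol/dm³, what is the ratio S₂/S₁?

S_{S/T} = (k₁/k₂)·C_R^-1.5, so S₂/S₁ = (C_{R,2}/C_{R,1})^-1.5.
= (0.429/2.95)^(-1.5) = (0.1454)^(-1.5) = 18.0.

18.0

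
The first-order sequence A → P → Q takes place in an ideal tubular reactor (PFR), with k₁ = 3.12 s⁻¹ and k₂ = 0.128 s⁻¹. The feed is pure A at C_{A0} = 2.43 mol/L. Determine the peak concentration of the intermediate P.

At the optimum, C_{P,max}/C_{A0} = (k₁/k₂)^[k₂/(k₂−k₁)].
= (3.12/0.128)^(0.128/(0.128−3.12)) = (24.38)^(-0.04278) = 0.8723.
C_{P,max} = 0.8723×2.43 = 2.12 mol/L.

2.12 mol/L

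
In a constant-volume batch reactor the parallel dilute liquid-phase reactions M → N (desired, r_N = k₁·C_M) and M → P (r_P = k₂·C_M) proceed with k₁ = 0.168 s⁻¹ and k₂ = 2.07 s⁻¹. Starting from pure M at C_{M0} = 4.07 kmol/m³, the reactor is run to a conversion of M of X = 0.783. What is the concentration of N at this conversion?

C_M = C_{M0}(1−X) = 0.8832 kmol/m³.
Both paths are first order in M, so the instantaneous fraction to N is constant: dC_N/d(−C_M) = k₁/(k₁+k₂) = 0.07507.
C_N = 0.07507·(C_{M0}−C_M) = 0.07507×3.187 = 0.239 kmol/m³.

0.239 kmol/m³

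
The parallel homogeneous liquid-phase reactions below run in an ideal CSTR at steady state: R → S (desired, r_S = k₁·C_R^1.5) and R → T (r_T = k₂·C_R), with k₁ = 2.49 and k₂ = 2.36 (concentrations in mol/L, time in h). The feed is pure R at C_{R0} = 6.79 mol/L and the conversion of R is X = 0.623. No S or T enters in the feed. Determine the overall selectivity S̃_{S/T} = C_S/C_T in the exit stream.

Exit C_R = C_{R0}(1−X) = 6.79×0.377 = 2.560 mol/L.
A CSTR operates uniformly at the exit composition, giving r_S = 10.20 and r_T = 6.041 (each k·C_R^n at C_R = 2.560).
Overall selectivity = C_S/C_T = r_Sτ/(r_Tτ) = r_S/r_T = 1.69.

1.69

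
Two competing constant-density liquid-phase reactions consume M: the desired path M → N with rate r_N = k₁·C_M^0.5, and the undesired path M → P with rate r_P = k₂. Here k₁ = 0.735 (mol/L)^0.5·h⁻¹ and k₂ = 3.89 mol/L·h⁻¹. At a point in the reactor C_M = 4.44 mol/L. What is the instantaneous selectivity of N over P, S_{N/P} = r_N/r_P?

0.398

S_{N/P} = r_N/r_P = (k₁·C_M^0.5)/(k₂) = (k₁/k₂)·C_M^0.5.
= (0.735×4.440^0.5) / (3.89) = 1.549/3.890 = 0.398.
Since the desired path is higher order in M, keeping C_M high (PFR or concentrated feed) favours N.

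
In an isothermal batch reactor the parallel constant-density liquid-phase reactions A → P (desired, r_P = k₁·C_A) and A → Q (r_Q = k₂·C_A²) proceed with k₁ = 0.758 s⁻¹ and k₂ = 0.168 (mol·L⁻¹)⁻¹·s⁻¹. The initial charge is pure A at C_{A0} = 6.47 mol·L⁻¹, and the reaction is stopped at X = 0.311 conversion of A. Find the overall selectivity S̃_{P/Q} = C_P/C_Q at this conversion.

C_A = C_{A0}(1−X) = 4.458 mol·L⁻¹.
Along a PFR/batch, dC_P/dC_A = −r_P/(r_P+r_Q) = −k₁/(k₁+k₂·C_A).
Integrating from C_{A0} to C_A: C_P = (0.758/0.168)·ln[(0.758+0.168·6.47)/(0.758+0.168·4.46)] = 4.512·ln(1.845/1.507) = 0.9132 mol·L⁻¹.
C_Q = (C_{A0}−C_A)−C_P = 1.099 mol·L⁻¹; S̃_{P/Q} = 0.9132/1.099 = 0.831.

0.831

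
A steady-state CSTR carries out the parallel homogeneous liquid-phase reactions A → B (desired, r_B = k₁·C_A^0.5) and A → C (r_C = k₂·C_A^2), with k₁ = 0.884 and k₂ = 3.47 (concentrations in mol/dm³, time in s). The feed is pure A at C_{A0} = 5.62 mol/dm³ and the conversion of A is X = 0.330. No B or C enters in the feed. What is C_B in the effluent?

0.0625 mol/dm³

Exit C_A = C_{A0}(1−X) = 5.62×0.670 = 3.765 mol/dm³.
A CSTR operates uniformly at the exit composition, giving r_B = 1.715 and r_C = 49.20 (each k·C_A^n at C_A = 3.765).
Fraction of consumed A going to B: r_B/(r_B+r_C) = 0.03369.
C_B = 0.03369·C_{A0}·X = 0.03369×5.62×0.330 = 0.0625 mol/dm³.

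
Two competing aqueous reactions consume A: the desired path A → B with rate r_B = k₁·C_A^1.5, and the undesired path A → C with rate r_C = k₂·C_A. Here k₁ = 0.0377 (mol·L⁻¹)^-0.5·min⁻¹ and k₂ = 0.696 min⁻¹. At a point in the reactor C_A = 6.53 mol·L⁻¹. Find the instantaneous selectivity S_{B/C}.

0.138

S_{B/C} = r_B/r_C = (k₁·C_A^1.5)/(k₂·C_A) = (k₁/k₂)·C_A^0.5.
= (0.0377×6.530^1.5) / (0.696×6.530) = 0.6291/4.545 = 0.138.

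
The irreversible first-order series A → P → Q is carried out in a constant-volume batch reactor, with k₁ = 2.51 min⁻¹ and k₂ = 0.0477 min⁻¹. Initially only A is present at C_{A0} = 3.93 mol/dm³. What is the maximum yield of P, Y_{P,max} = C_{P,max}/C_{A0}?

At the optimum, C_{P,max}/C_{A0} = (k₁/k₂)^[k₂/(k₂−k₁)].
= (2.51/0.0477)^(0.0477/(0.0477−2.51)) = (52.62)^(-0.01937) = 0.9261.

0.926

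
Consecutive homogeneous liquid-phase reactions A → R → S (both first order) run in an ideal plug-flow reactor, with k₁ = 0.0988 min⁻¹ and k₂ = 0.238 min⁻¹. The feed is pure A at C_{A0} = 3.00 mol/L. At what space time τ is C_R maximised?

6.32 min

For first-order series the maximum of C_R occurs at τ_opt = ln(k₂/k₁)/(k₂−k₁).
= ln(0.238/0.0988)/(0.238−0.0988) = ln(2.409)/0.1392 = 0.8792/0.1392 = 6.32 min.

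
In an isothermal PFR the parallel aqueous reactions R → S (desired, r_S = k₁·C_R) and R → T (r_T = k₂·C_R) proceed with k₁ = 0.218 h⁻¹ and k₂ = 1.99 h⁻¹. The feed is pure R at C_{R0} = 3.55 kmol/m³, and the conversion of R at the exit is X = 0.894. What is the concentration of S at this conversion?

C_R = C_{R0}(1−X) = 0.3763 kmol/m³.
Both paths are first order in R, so the instantaneous fraction to S is constant: dC_S/d(−C_R) = k₁/(k₁+k₂) = 0.09873.
C_S = 0.09873·(C_{R0}−C_R) = 0.09873×3.174 = 0.313 kmol/m³.

0.313 kmol/m³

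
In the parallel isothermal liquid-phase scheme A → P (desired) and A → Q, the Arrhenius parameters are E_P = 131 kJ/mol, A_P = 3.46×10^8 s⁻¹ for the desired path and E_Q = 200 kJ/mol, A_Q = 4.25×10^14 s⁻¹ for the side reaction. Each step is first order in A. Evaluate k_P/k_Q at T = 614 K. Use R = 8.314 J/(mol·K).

0.604

k_P/k_Q = (A_P/A_Q)·exp[−(E_P−E_Q)/(RT)] = (A_P/A_Q)·exp[(E_Q−E_P)/(RT)].
(E_Q−E_P)/(RT) = (200−131)×10³/(8.314×614) = 69000/5105 = 13.52.
k_P/k_Q = (3.46×10^8/4.25×10^14)·exp(13.52) = 8.141×10^-7 × 7.417×10^5 = 0.604.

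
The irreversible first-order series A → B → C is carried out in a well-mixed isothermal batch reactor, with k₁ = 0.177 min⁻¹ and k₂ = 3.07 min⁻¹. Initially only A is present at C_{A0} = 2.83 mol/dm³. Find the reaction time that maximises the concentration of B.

0.986 min

The intermediate peaks when r₁ = r₂, i.e. k₁e^(−k₁t) = k₂e^(−k₂t), giving t_opt = ln(k₂/k₁)/(k₂−k₁).
= ln(3.07/0.177)/(3.07−0.177) = ln(17.34)/2.893 = 2.853/2.893 = 0.986 min.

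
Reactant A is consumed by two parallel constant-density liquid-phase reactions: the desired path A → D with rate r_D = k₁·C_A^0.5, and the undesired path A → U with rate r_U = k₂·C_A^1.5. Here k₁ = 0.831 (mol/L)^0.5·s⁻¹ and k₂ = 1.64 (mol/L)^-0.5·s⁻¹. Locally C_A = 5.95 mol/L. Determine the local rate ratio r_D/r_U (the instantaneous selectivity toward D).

S_{D/U} = r_D/r_U = (k₁·C_A^0.5)/(k₂·C_A^1.5) = (k₁/k₂)·C_A⁻¹.
= (0.831×5.950^0.5) / (1.64×5.950^1.5) = 2.027/23.80 = 0.0852.
The undesired path is higher order in A, so low C_A (CSTR or dilute feed) favours D.

0.0852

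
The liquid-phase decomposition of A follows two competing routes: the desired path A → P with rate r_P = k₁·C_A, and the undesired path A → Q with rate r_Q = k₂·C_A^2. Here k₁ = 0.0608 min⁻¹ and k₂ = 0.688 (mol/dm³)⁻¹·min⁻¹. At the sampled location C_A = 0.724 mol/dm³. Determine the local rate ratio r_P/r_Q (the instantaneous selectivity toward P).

0.122

S_{P/Q} = r_P/r_Q = (k₁·C_A)/(k₂·C_A^2) = (k₁/k₂)·C_A⁻¹.
= (0.0608×0.7240) / (0.688×0.7240^2) = 0.04402/0.3606 = 0.122.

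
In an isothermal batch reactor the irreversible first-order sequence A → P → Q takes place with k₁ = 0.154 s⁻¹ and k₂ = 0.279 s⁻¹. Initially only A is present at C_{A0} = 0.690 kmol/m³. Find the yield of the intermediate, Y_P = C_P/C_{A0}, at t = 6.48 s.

0.252

Solving the coupled first-order balances gives C_P(t) = [k₁/(k₂−k₁)]·C_{A0}·(e^(−k₁t) − e^(−k₂t)).
e^(−k₁t) = e^(−0.154×6.48) = e^(−0.9979) = 0.3686; e^(−k₂t) = e^(−1.808) = 0.1640.
C_P = 0.154×0.690/(0.279−0.154) × (0.3686−0.1640) = 0.8501×0.2047 = 0.1740 kmol/m³.
Y_P = C_P/C_{A0} = 0.1740/0.690 = 0.252.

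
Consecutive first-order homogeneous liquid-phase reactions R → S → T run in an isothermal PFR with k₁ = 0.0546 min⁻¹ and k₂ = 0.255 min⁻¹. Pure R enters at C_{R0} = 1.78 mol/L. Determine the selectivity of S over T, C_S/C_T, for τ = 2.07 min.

3.41

The intermediate concentration in a first-order A→B→C sequence is C_S = k₁C_{R0}(e^(−k₁τ) − e^(−k₂τ))/(k₂−k₁).
e^(−k₁τ) = e^(−0.0546×2.07) = e^(−0.1130) = 0.8931; e^(−k₂τ) = e^(−0.5278) = 0.5899.
C_S = 0.0546×1.78/(0.255−0.0546) × (0.8931−0.5899) = 0.4850×0.3033 = 0.1471 mol/L.
C_R = C_{R0}e^(−k₁τ) = 1.590 mol/L, so C_T = C_{R0}−C_R−C_S = 0.04316 mol/L; C_S/C_T = 3.41.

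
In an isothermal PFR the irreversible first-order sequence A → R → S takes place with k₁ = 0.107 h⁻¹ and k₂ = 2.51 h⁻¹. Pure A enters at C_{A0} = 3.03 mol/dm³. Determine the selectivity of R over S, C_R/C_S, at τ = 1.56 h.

0.315

Solving the coupled first-order balances gives C_R(τ) = [k₁/(k₂−k₁)]·C_{A0}·(e^(−k₁τ) − e^(−k₂τ)).
e^(−k₁τ) = e^(−0.107×1.56) = e^(−0.1669) = 0.8463; e^(−k₂τ) = e^(−3.916) = 0.01993.
C_R = 0.107×3.03/(2.51−0.107) × (0.8463−0.01993) = 0.1349×0.8263 = 0.1115 mol/dm³.
C_A = C_{A0}e^(−k₁τ) = 2.564 mol/dm³, so C_S = C_{A0}−C_A−C_R = 0.3543 mol/dm³; C_R/C_S = 0.315.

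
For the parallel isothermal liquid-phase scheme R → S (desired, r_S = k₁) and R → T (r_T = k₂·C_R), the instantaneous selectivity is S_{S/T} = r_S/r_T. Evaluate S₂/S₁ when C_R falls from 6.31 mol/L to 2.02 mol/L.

3.12

S_{S/T} = (k₁/k₂)·C_R⁻¹, so S₂/S₁ = (C_{R,2}/C_{R,1})⁻¹.
= 6.31/2.02 = 3.12.
Selectivity toward S rises as C_R falls — low-concentration operation is favoured.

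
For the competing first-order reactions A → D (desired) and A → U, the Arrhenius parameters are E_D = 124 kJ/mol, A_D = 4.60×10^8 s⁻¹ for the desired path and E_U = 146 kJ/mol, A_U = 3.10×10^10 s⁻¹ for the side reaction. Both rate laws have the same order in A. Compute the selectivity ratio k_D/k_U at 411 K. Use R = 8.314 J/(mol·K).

k_D/k_U = (A_D/A_U)·exp[−(E_D−E_U)/(RT)] = (A_D/A_U)·exp[(E_U−E_D)/(RT)].
(E_U−E_D)/(RT) = (146−124)×10³/(8.314×411) = 22000/3417 = 6.438.
k_D/k_U = (4.60×10^8/3.10×10^10)·exp(6.438) = 0.01484 × 625.3 = 9.28.
Since E_D < E_U, lowering the temperature improves selectivity toward D.

9.28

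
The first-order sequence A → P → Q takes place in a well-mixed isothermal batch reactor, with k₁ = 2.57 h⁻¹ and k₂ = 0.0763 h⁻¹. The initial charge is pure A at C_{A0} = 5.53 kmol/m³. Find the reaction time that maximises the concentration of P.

1.41 h

For first-order series the maximum of C_P occurs at t_opt = ln(k₂/k₁)/(k₂−k₁).
= ln(0.0763/2.57)/(0.0763−2.57) = ln(0.02969)/-2.494 = -3.517/-2.494 = 1.41 h.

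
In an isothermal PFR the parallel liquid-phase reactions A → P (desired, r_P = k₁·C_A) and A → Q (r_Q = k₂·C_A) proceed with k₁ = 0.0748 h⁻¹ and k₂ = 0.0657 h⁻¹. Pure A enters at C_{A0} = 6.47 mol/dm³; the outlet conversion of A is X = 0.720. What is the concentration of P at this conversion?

2.48 mol/dm³

C_A = C_{A0}(1−X) = 1.812 mol/dm³.
Both paths are first order in A, so the instantaneous fraction to P is constant: dC_P/d(−C_A) = k₁/(k₁+k₂) = 0.5324.
C_P = 0.5324·(C_{A0}−C_A) = 0.5324×4.658 = 2.48 mol/dm³.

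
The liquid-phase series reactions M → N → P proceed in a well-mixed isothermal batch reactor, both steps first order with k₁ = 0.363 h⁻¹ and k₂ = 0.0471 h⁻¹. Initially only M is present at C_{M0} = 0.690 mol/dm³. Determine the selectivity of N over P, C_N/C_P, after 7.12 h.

3.88

The intermediate concentration in a first-order A→B→C sequence is C_N = k₁C_{M0}(e^(−k₁t) − e^(−k₂t))/(k₂−k₁).
e^(−k₁t) = e^(−0.363×7.12) = e^(−2.585) = 0.07543; e^(−k₂t) = e^(−0.3354) = 0.7151.
C_N = 0.363×0.690/(0.0471−0.363) × (0.07543−0.7151) = (-0.7929)×(-0.6397) = 0.5072 mol/dm³.
C_M = C_{M0}e^(−k₁t) = 0.05205 mol/dm³, so C_P = C_{M0}−C_M−C_N = 0.1308 mol/dm³; C_N/C_P = 3.88.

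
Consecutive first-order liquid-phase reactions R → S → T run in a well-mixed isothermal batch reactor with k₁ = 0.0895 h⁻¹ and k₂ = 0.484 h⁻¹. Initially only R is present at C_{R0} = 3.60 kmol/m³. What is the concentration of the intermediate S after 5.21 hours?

Solving the coupled first-order balances gives C_S(t) = [k₁/(k₂−k₁)]·C_{R0}·(e^(−k₁t) − e^(−k₂t)).
e^(−k₁t) = e^(−0.0895×5.21) = e^(−0.4663) = 0.6273; e^(−k₂t) = e^(−2.522) = 0.08033.
C_S = 0.0895×3.60/(0.484−0.0895) × (0.6273−0.08033) = 0.8167×0.5470 = 0.4467 kmol/m³.

0.447 kmol/m³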